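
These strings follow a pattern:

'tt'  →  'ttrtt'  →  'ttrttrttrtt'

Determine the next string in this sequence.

ttrttrttrttrttrttrttrtt

s(k+1) = s(k)·r·s(k) — each term doubles the last with 'r' between the halves.
One more doubling of ttrttrttrtt gives the answer.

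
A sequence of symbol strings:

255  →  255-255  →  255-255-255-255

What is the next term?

255-255-255-255-255-255-255-255

Every step duplicates the string with '-' between the halves.
So the next term is two copies of 255-255-255-255 with '-' between the halves.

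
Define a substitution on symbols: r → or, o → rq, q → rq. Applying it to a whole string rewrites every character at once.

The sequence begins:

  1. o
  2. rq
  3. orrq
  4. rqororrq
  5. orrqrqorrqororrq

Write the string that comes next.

Rewriting the 16 symbols of orrqrqorrqororrq one by one yields rq or or rq or rq rq or or rq rq or rq or or rq; concatenated:

rqororrqorrqrqororrqrqorrqororrq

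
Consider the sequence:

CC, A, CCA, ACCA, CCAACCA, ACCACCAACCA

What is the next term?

From term 3 onward, concatenate the second-to-last term with the last: CC·A = CCA, A·CCA = ACCA, …
The next term joins CCAACCA and ACCACCAACCA.

CCAACCAACCACCAACCA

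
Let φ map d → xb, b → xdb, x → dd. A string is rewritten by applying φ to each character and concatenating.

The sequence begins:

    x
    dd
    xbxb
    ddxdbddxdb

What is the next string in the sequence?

xbxbddxbxdbxbxbddxbxdb

Rewriting each symbol of ddxdbddxdb: d→xb, d→xb, x→dd, d→xb, b→xdb, d→xb, d→xb, x→dd, d→xb, b→xdb, which concatenates to xb xb dd xb xdb xb xb dd xb xdb.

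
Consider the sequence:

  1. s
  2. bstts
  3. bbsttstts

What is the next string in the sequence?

s(k+1) = b·s(k)·tts, so each term gains b as a prefix and tts as a suffix.
Applying this once more to bbsttstts:

bbbsttsttstts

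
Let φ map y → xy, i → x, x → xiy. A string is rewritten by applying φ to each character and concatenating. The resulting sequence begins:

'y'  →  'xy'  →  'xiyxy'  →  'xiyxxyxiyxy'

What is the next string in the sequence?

xiyxxyxiyxiyxyxiyxxyxiyxy

Rewriting each symbol of xiyxxyxiyxy: x→xiy, i→x, y→xy, x→xiy, x→xiy, y→xy, x→xiy, i→x, y→xy, x→xiy, y→xy, which concatenates to xiy x xy xiy xiy xy xiy x xy xiy xy.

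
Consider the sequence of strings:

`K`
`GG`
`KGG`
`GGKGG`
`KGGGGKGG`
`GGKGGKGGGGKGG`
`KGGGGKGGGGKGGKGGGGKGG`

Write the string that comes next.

GGKGGKGGGGKGGKGGGGKGGGGKGGKGGGGKGG

From term 3 onward, concatenate the second-to-last term with the last: K·GG = KGG, GG·KGG = GGKGG, …
So term 8 is GGKGGKGGGGKGG·KGGGGKGGGGKGGKGGGGKGG.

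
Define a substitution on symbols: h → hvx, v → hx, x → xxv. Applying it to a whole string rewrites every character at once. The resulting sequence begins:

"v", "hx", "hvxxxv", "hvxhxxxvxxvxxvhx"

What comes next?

Rewriting the 16 symbols of hvxhxxxvxxvxxvhx one by one yields hvx hx xxv hvx xxv xxv xxv hx xxv xxv hx xxv xxv hx hvx xxv; concatenated:

hvxhxxxvhvxxxvxxvxxvhxxxvxxvhxxxvxxvhxhvxxxv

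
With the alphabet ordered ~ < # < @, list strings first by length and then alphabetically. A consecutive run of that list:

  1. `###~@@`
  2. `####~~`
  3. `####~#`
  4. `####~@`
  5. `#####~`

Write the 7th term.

#####@

Advancing 2 positions from #####~ through #####~ → ###### reaches term 7.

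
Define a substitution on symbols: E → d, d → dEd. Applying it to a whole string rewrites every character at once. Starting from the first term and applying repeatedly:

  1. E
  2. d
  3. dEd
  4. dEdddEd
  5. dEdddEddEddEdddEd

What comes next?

Rewriting the 17 symbols of dEdddEddEddEdddEd one by one yields dEd d dEd dEd dEd d dEd dEd d dEd dEd d dEd dEd dEd d dEd; concatenated:

dEdddEddEddEdddEddEdddEddEdddEddEddEdddEd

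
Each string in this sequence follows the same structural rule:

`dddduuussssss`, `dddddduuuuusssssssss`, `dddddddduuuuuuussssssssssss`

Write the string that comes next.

dddddddddduuuuuuuuusssssssssssssss

Each string has the form d^{2n} u^{2n-1} s^{3n}, where the shown terms are n = 2, 3, 4.
For the next term, n = 5, so the run lengths are 10, 9, 15.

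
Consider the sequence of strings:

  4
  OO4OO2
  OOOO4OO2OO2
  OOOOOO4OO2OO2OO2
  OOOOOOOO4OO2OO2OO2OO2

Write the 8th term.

OOOOOOOOOOOOOO4OO2OO2OO2OO2OO2OO2OO2

s(k+1) = OO·s(k)·OO2, so each term gains OO as a prefix and OO2 as a suffix.
From OOOOOOOO4OO2OO2OO2OO2, 3 further steps: OOOOOOOO4OO2OO2OO2OO2 → OOOOOOOOOO4OO2OO2OO2OO2OO2 → OOOOOOOOOOOO4OO2OO2OO2OO2OO2OO2 → (answer).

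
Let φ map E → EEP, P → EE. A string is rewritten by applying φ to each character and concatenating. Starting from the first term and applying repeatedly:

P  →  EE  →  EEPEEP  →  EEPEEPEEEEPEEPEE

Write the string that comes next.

Applying the rule to each of the 16 symbols of EEPEEPEEEEPEEPEE gives the pieces EEP EEP EE EEP EEP EE EEP EEP EEP EEP EE EEP EEP EE EEP EEP, which concatenate to the answer.

EEPEEPEEEEPEEPEEEEPEEPEEPEEPEEEEPEEPEEEEPEEP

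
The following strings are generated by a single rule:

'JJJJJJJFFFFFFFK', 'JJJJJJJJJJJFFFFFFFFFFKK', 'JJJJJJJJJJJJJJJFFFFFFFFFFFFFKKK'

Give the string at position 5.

Reading off run lengths: J runs 7, 11, 15; F runs 7, 10, 13; K runs 1, 2, 3 — each is linear in n, where the shown terms are n = 2, 3, 4.
At n = 6 the blocks have lengths 23, 19, 5.

JJJJJJJJJJJJJJJJJJJJJJJFFFFFFFFFFFFFFFFFFFKKKKK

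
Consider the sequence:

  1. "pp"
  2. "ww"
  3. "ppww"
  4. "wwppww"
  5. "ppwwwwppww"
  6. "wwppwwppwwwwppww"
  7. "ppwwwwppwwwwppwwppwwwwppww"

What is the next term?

wwppwwppwwwwppwwppwwwwppwwwwppwwppwwwwppww

From term 3 onward, concatenate the second-to-last term with the last: pp·ww = ppww, ww·ppww = wwppww, …
So term 8 is wwppwwppwwwwppww·ppwwwwppwwwwppwwppwwwwppww.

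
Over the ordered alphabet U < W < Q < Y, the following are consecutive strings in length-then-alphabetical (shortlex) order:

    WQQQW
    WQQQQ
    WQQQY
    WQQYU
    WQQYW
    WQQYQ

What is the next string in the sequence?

Treat WQQYQ as a base-4 numeral over the given alphabet and add one, carrying through any trailing Y's.

WQQYY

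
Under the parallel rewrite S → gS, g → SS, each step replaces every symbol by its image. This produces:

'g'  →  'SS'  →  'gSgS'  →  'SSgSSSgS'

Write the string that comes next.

gSgSSSgSgSgSSSgS

Apply φ to SSgSSSgS symbol by symbol: S→gS, S→gS, g→SS, S→gS, S→gS, S→gS, g→SS, S→gS; joined: gS gS SS gS gS gS SS gS.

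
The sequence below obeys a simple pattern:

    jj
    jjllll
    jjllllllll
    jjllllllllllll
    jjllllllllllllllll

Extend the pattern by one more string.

The strings grow by a fixed suffix llll each time.
One more step from jjllllllllllllllll gives the answer.

jjllllllllllllllllllll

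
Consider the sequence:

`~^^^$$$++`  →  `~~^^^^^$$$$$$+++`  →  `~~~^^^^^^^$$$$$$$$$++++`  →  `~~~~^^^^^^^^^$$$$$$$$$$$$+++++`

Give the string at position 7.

~~~~~~~^^^^^^^^^^^^^^^$$$$$$$$$$$$$$$$$$$$$++++++++

Reading off run lengths: ~ runs 1, 2, 3, 4; ^ runs 3, 5, 7, 9; $ runs 3, 6, 9, 12; + runs 2, 3, 4, 5 — each is linear in n (n = 1, 2, …).
Setting n = 7 gives 7, 15, 21, 8 characters in each block.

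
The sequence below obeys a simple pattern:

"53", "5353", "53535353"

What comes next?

Every step duplicates the string.
So the next term is two copies of 53535353.

5353535353535353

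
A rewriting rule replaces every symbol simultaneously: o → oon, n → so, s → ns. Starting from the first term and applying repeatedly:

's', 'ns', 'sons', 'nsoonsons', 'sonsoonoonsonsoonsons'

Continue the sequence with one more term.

Applying the rule to each of the 21 symbols of sonsoonoonsonsoonsons gives the pieces ns oon so ns oon oon so oon oon so ns oon so ns oon oon so ns oon so ns, which concatenate to the answer.

nsoonsonsoonoonsooonoonsonsoonsonsoonoonsonsoonsons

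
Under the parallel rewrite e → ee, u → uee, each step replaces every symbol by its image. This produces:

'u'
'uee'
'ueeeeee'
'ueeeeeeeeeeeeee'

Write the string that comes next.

ueeeeeeeeeeeeeeeeeeeeeeeeeeeeee

Applying the rule to each of the 15 symbols of ueeeeeeeeeeeeee gives the pieces uee ee ee ee ee ee ee ee ee ee ee ee ee ee ee, which concatenate to the answer.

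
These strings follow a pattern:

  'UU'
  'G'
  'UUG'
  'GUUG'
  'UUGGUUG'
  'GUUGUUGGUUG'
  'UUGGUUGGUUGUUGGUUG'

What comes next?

GUUGUUGGUUGUUGGUUGGUUGUUGGUUG

From term 3 onward, concatenate the second-to-last term with the last: UU·G = UUG, G·UUG = GUUG, …
So term 8 is GUUGUUGGUUG·UUGGUUGGUUGUUGGUUG.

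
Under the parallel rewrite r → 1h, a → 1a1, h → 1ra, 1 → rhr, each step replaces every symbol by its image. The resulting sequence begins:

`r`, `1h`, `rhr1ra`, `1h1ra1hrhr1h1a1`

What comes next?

φ(1h1ra1hrhr1h1a1) expands symbol-by-symbol to rhr 1ra rhr 1h 1a1 rhr 1ra 1h 1ra 1h rhr 1ra rhr 1a1 rhr; joining the 15 pieces gives the next term.

rhr1rarhr1h1a1rhr1ra1h1ra1hrhr1rarhr1a1rhr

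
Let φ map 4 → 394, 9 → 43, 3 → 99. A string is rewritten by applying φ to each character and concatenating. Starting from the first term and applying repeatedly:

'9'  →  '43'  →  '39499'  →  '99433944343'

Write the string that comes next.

43433949999433943949939499

Expanding 99433944343: 9→43, 9→43, 4→394, 3→99, 3→99, 9→43, 4→394, 4→394, 3→99, 4→394, 3→99. Concatenated: 43 43 394 99 99 43 394 394 99 394 99.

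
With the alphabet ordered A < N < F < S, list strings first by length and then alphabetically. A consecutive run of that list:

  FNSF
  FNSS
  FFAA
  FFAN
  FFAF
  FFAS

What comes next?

Treat FFAS as a base-4 numeral over the given alphabet and add one, carrying through any trailing S's.

FFNA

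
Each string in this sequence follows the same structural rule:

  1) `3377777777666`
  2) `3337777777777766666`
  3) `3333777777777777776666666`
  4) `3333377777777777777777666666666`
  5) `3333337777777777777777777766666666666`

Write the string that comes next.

3333333777777777777777777777776666666666666

The n-th term is n 3's then 3n+2 7's then 2n-1 6's, where the shown terms are n = 2, 3, 4, 5, 6.
Setting n = 7 gives 7, 23, 13 characters in each block.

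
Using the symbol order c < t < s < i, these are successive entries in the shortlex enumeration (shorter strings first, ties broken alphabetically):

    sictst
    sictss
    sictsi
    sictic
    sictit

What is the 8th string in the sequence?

sicscc

Advancing 3 positions from sictit through sictit → sictis → sictii reaches term 8.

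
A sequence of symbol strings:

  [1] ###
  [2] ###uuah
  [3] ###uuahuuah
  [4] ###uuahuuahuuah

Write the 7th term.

###uuahuuahuuahuuahuuahuuah

Each term is the previous one with uuah appended.
From ###uuahuuahuuah, 3 further steps: ###uuahuuahuuah → ###uuahuuahuuahuuah → ###uuahuuahuuahuuahuuah → (answer).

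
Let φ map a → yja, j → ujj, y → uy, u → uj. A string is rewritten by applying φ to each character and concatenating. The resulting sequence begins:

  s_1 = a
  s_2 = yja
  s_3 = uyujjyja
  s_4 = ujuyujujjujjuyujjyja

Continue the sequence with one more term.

ujujjujuyujujjujujjujjujujjujjujuyujujjujjuyujjyja

Replace each of the 20 characters of ujuyujujjujjuyujjyja in place — uj ujj uj uy uj ujj uj ujj ujj uj ujj ujj uj uy uj ujj ujj uy ujj yja — and concatenate.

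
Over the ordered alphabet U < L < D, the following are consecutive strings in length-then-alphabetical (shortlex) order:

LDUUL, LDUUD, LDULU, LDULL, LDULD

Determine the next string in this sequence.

LDUDU

The successor of LDULD increments the rightmost position that isn't already D and resets every position after it to U.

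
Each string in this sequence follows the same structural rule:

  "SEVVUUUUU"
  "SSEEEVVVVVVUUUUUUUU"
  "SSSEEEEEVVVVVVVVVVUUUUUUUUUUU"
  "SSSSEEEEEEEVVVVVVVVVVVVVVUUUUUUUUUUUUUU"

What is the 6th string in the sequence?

SSSSSSEEEEEEEEEEEVVVVVVVVVVVVVVVVVVVVVVUUUUUUUUUUUUUUUUUUUU

Term n consists of n S's, followed by 2n-1 E's, followed by 4n-2 V's, followed by 3n+2 U's (n = 1, 2, …).
Setting n = 6 gives 6, 11, 22, 20 characters in each block.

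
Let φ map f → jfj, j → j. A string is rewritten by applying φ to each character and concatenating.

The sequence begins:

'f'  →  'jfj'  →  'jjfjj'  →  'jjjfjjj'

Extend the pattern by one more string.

jjjjfjjjj

Rewriting each symbol of jjjfjjj: j→j, j→j, j→j, f→jfj, j→j, j→j, j→j, which concatenates to j j j jfj j j j.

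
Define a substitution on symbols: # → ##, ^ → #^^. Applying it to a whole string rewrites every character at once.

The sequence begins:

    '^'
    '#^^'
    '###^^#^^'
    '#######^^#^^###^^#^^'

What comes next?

φ(#######^^#^^###^^#^^) expands symbol-by-symbol to ## ## ## ## ## ## ## #^^ #^^ ## #^^ #^^ ## ## ## #^^ #^^ ## #^^ #^^; joining the 20 pieces gives the next term.

###############^^#^^###^^#^^#######^^#^^###^^#^^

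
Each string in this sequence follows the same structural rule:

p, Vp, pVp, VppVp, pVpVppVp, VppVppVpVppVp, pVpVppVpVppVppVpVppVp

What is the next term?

Each term (from the third on) is the two preceding terms concatenated in order: term 3 = p·Vp = pVp.
Continuing: VppVppVpVppVp · pVpVppVpVppVppVpVppVp gives term 8.

VppVppVpVppVppVpVppVpVppVppVpVppVp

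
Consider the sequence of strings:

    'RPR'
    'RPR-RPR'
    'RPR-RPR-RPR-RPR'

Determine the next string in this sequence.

Each string is two copies of the previous one joined by '-'.
Doubling RPR-RPR-RPR-RPR with '-' between the halves:

RPR-RPR-RPR-RPR-RPR-RPR-RPR-RPR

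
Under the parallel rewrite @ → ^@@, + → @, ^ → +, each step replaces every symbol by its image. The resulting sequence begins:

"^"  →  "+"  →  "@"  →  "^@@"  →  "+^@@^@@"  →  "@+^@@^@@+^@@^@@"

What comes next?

Replace each of the 15 characters of @+^@@^@@+^@@^@@ in place — ^@@ @ + ^@@ ^@@ + ^@@ ^@@ @ + ^@@ ^@@ + ^@@ ^@@ — and concatenate.

^@@@+^@@^@@+^@@^@@@+^@@^@@+^@@^@@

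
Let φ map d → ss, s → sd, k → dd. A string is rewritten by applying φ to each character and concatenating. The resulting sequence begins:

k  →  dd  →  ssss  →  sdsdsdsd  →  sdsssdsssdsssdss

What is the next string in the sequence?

sdsssdsdsdsssdsdsdsssdsdsdsssdsd

φ(sdsssdsssdsssdss) expands symbol-by-symbol to sd ss sd sd sd ss sd sd sd ss sd sd sd ss sd sd; joining the 16 pieces gives the next term.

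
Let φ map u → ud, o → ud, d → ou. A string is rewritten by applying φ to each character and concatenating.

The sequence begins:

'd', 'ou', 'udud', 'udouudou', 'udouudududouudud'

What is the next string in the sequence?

udouudududouudouudouudududouudou

φ(udouudududouudud) expands symbol-by-symbol to ud ou ud ud ud ou ud ou ud ou ud ud ud ou ud ou; joining the 16 pieces gives the next term.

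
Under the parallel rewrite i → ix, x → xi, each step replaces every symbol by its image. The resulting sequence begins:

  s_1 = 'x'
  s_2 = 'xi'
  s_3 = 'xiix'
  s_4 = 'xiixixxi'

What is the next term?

xiixixxiixxixiix

Rewriting each symbol of xiixixxi: x→xi, i→ix, i→ix, x→xi, i→ix, x→xi, x→xi, i→ix, which concatenates to xi ix ix xi ix xi xi ix.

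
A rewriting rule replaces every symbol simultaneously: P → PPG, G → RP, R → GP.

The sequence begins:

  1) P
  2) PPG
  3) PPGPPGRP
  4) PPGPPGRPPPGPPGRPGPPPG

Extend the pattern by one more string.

Applying the rule to each of the 21 symbols of PPGPPGRPPPGPPGRPGPPPG gives the pieces PPG PPG RP PPG PPG RP GP PPG PPG PPG RP PPG PPG RP GP PPG RP PPG PPG PPG RP, which concatenate to the answer.

PPGPPGRPPPGPPGRPGPPPGPPGPPGRPPPGPPGRPGPPPGRPPPGPPGPPGRP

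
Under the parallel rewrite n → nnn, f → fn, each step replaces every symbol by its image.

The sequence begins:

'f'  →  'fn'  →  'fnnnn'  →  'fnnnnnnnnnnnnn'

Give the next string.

φ(fnnnnnnnnnnnnn) expands symbol-by-symbol to fn nnn nnn nnn nnn nnn nnn nnn nnn nnn nnn nnn nnn nnn; joining the 14 pieces gives the next term.

fnnnnnnnnnnnnnnnnnnnnnnnnnnnnnnnnnnnnnnnn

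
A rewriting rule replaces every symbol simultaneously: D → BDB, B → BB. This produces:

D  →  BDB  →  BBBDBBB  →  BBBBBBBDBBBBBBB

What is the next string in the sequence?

BBBBBBBBBBBBBBBDBBBBBBBBBBBBBBB

φ(BBBBBBBDBBBBBBB) expands symbol-by-symbol to BB BB BB BB BB BB BB BDB BB BB BB BB BB BB BB; joining the 15 pieces gives the next term.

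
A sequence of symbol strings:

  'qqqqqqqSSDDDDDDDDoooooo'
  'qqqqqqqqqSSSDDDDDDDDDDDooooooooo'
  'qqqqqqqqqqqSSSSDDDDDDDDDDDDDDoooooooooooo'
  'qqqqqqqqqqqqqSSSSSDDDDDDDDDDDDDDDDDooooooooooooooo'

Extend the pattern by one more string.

Reading off run lengths: q runs 7, 9, 11, 13; S runs 2, 3, 4, 5; D runs 8, 11, 14, 17; o runs 6, 9, 12, 15 — each is linear in n, where the shown terms are n = 2, 3, 4, 5.
Setting n = 6 gives 15, 6, 20, 18 characters in each block.

qqqqqqqqqqqqqqqSSSSSSDDDDDDDDDDDDDDDDDDDDoooooooooooooooooo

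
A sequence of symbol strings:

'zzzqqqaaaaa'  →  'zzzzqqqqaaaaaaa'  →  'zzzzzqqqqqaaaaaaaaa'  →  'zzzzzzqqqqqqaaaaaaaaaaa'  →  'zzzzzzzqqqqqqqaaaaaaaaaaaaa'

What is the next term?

zzzzzzzzqqqqqqqqaaaaaaaaaaaaaaa

Term n consists of n z's, followed by n q's, followed by 2n-1 a's, where the shown terms are n = 3, 4, 5, 6, 7.
Setting n = 8 gives 8, 8, 15 characters in each block.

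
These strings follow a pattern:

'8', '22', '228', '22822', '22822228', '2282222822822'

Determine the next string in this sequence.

228222282282222822228

From term 3 onward, concatenate the last term with the second-to-last: 22·8 = 228, 228·22 = 22822, …
So term 7 is 2282222822822·22822228.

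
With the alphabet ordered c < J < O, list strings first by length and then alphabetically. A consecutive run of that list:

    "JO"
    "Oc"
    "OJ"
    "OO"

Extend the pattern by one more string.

ccc

OO is the last string of length 2, so the next is the first of length 3: c repeated 3 times.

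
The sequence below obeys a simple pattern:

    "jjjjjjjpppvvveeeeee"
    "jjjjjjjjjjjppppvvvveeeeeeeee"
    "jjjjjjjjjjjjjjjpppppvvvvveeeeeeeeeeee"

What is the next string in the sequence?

jjjjjjjjjjjjjjjjjjjppppppvvvvvveeeeeeeeeeeeeee

Term n consists of 4n-1 j's, followed by n+1 p's, followed by n+1 v's, followed by 3n e's, where the shown terms are n = 2, 3, 4.
For the next term, n = 5, so the run lengths are 19, 6, 6, 15.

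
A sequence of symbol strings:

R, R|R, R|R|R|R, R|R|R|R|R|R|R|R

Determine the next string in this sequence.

s(k+1) = s(k)·|·s(k) — each term doubles the last with '|' between the halves.
Doubling R|R|R|R|R|R|R|R with '|' between the halves:

R|R|R|R|R|R|R|R|R|R|R|R|R|R|R|R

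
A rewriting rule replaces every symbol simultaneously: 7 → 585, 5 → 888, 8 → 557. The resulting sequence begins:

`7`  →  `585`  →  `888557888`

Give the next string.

Apply φ to 888557888 symbol by symbol: 8→557, 8→557, 8→557, 5→888, 5→888, 7→585, 8→557, 8→557, 8→557; joined: 557 557 557 888 888 585 557 557 557.

557557557888888585557557557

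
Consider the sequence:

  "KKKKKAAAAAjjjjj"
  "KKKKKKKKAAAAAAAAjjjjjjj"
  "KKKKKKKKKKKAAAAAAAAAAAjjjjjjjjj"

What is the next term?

Each string has the form K^{3n+2} A^{3n+2} j^{2n+3} (n = 1, 2, …).
Setting n = 4 gives 14, 14, 11 characters in each block.

KKKKKKKKKKKKKKAAAAAAAAAAAAAAjjjjjjjjjjj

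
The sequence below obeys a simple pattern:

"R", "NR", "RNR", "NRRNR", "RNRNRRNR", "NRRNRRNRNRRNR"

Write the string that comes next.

RNRNRRNRNRRNRRNRNRRNR

From term 3 onward, concatenate the second-to-last term with the last: R·NR = RNR, NR·RNR = NRRNR, …
Continuing: RNRNRRNR · NRRNRRNRNRRNR gives term 7.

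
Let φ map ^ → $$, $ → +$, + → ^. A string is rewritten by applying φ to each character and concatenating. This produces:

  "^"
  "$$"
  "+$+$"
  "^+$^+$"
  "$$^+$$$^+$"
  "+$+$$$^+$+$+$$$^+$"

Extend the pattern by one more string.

^+$^+$+$+$$$^+$^+$^+$+$+$$$^+$

Replace each of the 18 characters of +$+$$$^+$+$+$$$^+$ in place — ^ +$ ^ +$ +$ +$ $$ ^ +$ ^ +$ ^ +$ +$ +$ $$ ^ +$ — and concatenate.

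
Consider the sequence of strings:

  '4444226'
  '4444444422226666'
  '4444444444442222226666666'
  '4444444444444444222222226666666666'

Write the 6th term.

4444444444444444444444442222222222226666666666666666

Term n consists of 4n 4's, followed by 2n 2's, followed by 3n-2 6's (n = 1, 2, …).
Setting n = 6 gives 24, 12, 16 characters in each block.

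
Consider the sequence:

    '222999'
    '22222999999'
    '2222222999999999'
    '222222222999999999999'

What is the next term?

22222222222999999999999999

Each string has the form 2^{2n+1} 9^{3n} (n = 1, 2, …).
For the next term, n = 5, so the run lengths are 11, 15.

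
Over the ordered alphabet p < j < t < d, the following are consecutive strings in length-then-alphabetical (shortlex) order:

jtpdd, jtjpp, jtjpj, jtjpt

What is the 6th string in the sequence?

Stepping forward 2 times from jtjpt: jtjpt → jtjpd, then the target.

jtjjp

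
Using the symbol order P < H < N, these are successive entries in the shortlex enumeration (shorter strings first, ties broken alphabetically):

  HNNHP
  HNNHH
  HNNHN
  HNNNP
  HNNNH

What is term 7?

NPPPP

Advancing 2 positions from HNNNH through HNNNH → HNNNN reaches term 7.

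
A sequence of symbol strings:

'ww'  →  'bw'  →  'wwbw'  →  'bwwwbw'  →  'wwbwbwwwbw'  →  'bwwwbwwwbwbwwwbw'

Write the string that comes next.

wwbwbwwwbwbwwwbwwwbwbwwwbw

Each term (from the third on) is the two preceding terms concatenated in order: term 3 = ww·bw = wwbw.
The next term joins wwbwbwwwbw and bwwwbwwwbwbwwwbw.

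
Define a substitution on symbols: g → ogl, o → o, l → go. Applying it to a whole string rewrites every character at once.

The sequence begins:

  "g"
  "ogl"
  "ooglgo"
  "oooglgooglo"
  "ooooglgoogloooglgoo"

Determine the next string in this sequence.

Rewriting the 19 symbols of ooooglgoogloooglgoo one by one yields o o o o ogl go ogl o o ogl go o o o ogl go ogl o o; concatenated:

oooooglgoogloooglgoooooglgoogloo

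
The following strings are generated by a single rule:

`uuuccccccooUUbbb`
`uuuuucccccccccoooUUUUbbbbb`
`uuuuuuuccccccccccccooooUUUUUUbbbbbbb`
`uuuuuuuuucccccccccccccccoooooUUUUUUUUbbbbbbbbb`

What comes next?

uuuuuuuuuuuccccccccccccccccccooooooUUUUUUUUUUbbbbbbbbbbb

Term n consists of 2n-1 u's, followed by 3n c's, followed by n o's, followed by 2n-2 U's, followed by 2n-1 b's, where the shown terms are n = 2, 3, 4, 5.
Setting n = 6 gives 11, 18, 6, 10, 11 characters in each block.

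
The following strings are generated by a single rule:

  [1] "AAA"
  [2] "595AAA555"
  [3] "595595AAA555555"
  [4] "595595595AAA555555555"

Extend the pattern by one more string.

Each term wraps the previous one in 595 on the left and 555 on the right.
Applying this once more to 595595595AAA555555555:

595595595595AAA555555555555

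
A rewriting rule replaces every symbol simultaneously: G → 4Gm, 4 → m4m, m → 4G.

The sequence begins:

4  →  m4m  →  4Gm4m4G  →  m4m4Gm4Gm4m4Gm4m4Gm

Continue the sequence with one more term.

4Gm4m4Gm4m4Gm4Gm4m4Gm4Gm4m4Gm4m4Gm4Gm4m4Gm4m4Gm4G

Replace each of the 19 characters of m4m4Gm4Gm4m4Gm4m4Gm in place — 4G m4m 4G m4m 4Gm 4G m4m 4Gm 4G m4m 4G m4m 4Gm 4G m4m 4G m4m 4Gm 4G — and concatenate.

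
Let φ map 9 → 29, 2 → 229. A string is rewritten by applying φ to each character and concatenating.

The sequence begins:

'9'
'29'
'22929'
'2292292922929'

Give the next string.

2292292922922929229292292292922929

Replace each of the 13 characters of 2292292922929 in place — 229 229 29 229 229 29 229 29 229 229 29 229 29 — and concatenate.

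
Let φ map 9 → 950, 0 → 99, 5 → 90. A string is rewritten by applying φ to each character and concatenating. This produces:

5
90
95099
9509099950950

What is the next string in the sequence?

95090999509995095095090999509099

Replace each of the 13 characters of 9509099950950 in place — 950 90 99 950 99 950 950 950 90 99 950 90 99 — and concatenate.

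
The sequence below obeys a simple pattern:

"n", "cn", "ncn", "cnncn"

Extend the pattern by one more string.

ncncnncn

Each term (from the third on) is the two preceding terms concatenated in order: term 3 = n·cn = ncn.
So term 5 is ncn·cnncn.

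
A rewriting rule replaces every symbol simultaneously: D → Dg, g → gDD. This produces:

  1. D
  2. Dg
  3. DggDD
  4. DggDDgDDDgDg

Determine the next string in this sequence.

Apply φ to DggDDgDDDgDg symbol by symbol: D→Dg, g→gDD, g→gDD, D→Dg, D→Dg, g→gDD, D→Dg, D→Dg, D→Dg, g→gDD, D→Dg, g→gDD; joined: Dg gDD gDD Dg Dg gDD Dg Dg Dg gDD Dg gDD.

DggDDgDDDgDggDDDgDgDggDDDggDD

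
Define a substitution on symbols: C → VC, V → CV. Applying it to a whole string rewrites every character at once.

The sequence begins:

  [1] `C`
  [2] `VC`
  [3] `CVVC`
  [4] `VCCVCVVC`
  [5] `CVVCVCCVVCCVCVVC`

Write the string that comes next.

VCCVCVVCCVVCVCCVCVVCVCCVVCCVCVVC

Replace each of the 16 characters of CVVCVCCVVCCVCVVC in place — VC CV CV VC CV VC VC CV CV VC VC CV VC CV CV VC — and concatenate.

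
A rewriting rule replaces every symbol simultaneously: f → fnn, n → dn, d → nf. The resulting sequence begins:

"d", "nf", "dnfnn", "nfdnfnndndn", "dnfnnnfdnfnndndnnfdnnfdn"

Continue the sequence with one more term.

Replace each of the 24 characters of dnfnnnfdnfnndndnnfdnnfdn in place — nf dn fnn dn dn dn fnn nf dn fnn dn dn nf dn nf dn dn fnn nf dn dn fnn nf dn — and concatenate.

nfdnfnndndndnfnnnfdnfnndndnnfdnnfdndnfnnnfdndnfnnnfdn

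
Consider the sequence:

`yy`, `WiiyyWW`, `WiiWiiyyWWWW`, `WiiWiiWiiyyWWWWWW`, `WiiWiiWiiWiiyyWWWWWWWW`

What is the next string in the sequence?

WiiWiiWiiWiiWiiyyWWWWWWWWWW

Each term wraps the previous one in Wii on the left and WW on the right.
So the next term is Wii·WiiWiiWiiWiiyyWWWWWWWW·WW.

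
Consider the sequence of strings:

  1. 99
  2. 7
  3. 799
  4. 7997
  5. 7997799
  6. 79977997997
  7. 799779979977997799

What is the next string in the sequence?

79977997997799779979977997997

Each term (from the third on) is the previous term followed by the one before it: term 3 = 7·99 = 799.
Continuing: 799779979977997799 · 79977997997 gives term 8.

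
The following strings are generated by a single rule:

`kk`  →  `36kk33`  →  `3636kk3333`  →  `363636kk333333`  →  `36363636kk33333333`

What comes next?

s(k+1) = 36·s(k)·33, so each term gains 36 as a prefix and 33 as a suffix.
One more step from 36363636kk33333333 gives the answer.

3636363636kk3333333333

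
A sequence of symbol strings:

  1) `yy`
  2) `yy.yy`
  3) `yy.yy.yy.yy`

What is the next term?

Every step duplicates the string with '.' between the halves.
One more doubling of yy.yy.yy.yy gives the answer.

yy.yy.yy.yy.yy.yy.yy.yy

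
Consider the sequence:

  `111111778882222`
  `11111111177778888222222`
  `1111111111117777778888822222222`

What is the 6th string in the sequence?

Each string has the form 1^{3n+3} 7^{2n} 8^{n+2} 2^{2n+2} (n = 1, 2, …).
At n = 6 the blocks have lengths 21, 12, 8, 14.

1111111111111111111117777777777778888888822222222222222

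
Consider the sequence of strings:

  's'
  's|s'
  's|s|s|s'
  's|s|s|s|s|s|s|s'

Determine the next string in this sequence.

s|s|s|s|s|s|s|s|s|s|s|s|s|s|s|s

Each string is two copies of the previous one joined by '|'.
One more doubling of s|s|s|s|s|s|s|s gives the answer.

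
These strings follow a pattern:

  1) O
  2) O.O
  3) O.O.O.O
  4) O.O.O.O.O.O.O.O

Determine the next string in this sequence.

O.O.O.O.O.O.O.O.O.O.O.O.O.O.O.O

Every step duplicates the string with '.' between the halves.
One more doubling of O.O.O.O.O.O.O.O gives the answer.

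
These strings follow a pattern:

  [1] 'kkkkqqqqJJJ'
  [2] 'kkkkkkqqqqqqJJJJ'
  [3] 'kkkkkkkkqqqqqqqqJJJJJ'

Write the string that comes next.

kkkkkkkkkkqqqqqqqqqqJJJJJJ

Reading off run lengths: k runs 4, 6, 8; q runs 4, 6, 8; J runs 3, 4, 5 — each is linear in n, where the shown terms are n = 2, 3, 4.
At n = 5 the blocks have lengths 10, 10, 6.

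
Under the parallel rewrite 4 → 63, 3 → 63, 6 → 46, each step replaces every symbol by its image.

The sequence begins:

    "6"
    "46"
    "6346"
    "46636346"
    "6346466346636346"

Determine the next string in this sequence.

46636346634646636346466346636346

φ(6346466346636346) expands symbol-by-symbol to 46 63 63 46 63 46 46 63 63 46 46 63 46 63 63 46; joining the 16 pieces gives the next term.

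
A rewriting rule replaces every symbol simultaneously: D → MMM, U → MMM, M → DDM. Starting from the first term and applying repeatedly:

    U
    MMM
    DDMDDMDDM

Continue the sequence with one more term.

MMMMMMDDMMMMMMMDDMMMMMMMDDM

Rewriting each symbol of DDMDDMDDM: D→MMM, D→MMM, M→DDM, D→MMM, D→MMM, M→DDM, D→MMM, D→MMM, M→DDM, which concatenates to MMM MMM DDM MMM MMM DDM MMM MMM DDM.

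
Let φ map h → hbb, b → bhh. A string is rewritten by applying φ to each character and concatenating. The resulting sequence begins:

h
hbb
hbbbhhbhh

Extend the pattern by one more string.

Rewriting each symbol of hbbbhhbhh: h→hbb, b→bhh, b→bhh, b→bhh, h→hbb, h→hbb, b→bhh, h→hbb, h→hbb, which concatenates to hbb bhh bhh bhh hbb hbb bhh hbb hbb.

hbbbhhbhhbhhhbbhbbbhhhbbhbb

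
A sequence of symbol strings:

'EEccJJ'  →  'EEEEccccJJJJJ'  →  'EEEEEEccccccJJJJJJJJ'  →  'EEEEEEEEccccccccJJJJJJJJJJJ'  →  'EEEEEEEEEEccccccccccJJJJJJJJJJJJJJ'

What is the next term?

EEEEEEEEEEEEccccccccccccJJJJJJJJJJJJJJJJJ

Each string has the form E^{2n} c^{2n} J^{3n-1} (n = 1, 2, …).
For the next term, n = 6, so the run lengths are 12, 12, 17.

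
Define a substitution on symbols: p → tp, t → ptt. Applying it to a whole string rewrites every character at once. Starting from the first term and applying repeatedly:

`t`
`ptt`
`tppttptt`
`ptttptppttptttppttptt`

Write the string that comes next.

φ(ptttptppttptttppttptt) expands symbol-by-symbol to tp ptt ptt ptt tp ptt tp tp ptt ptt tp ptt ptt ptt tp tp ptt ptt tp ptt ptt; joining the 21 pieces gives the next term.

tppttpttptttpptttptppttptttppttpttptttptppttptttppttptt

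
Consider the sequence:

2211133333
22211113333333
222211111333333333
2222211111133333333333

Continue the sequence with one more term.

22222211111113333333333333

Reading off run lengths: 2 runs 2, 3, 4, 5; 1 runs 3, 4, 5, 6; 3 runs 5, 7, 9, 11 — each is linear in n, where the shown terms are n = 3, 4, 5, 6.
Setting n = 7 gives 6, 7, 13 characters in each block.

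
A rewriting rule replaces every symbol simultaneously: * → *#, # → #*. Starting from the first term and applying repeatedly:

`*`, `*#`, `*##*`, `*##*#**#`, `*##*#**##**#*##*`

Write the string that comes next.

Replace each of the 16 characters of *##*#**##**#*##* in place — *# #* #* *# #* *# *# #* #* *# *# #* *# #* #* *# — and concatenate.

*##*#**##**#*##*#**#*##**##*#**#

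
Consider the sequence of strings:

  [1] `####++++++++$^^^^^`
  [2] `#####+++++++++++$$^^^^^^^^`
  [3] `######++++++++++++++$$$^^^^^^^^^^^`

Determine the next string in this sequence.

#######+++++++++++++++++$$$$^^^^^^^^^^^^^^

The n-th term is n+2 #'s then 3n+2 +'s then n-1 $'s then 3n-1 ^'s, where the shown terms are n = 2, 3, 4.
For the next term, n = 5, so the run lengths are 7, 17, 4, 14.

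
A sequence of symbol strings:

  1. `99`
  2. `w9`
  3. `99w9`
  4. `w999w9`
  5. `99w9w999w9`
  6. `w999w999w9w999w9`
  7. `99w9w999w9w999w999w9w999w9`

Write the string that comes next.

w999w999w9w999w999w9w999w9w999w999w9w999w9

Each term (from the third on) is the two preceding terms concatenated in order: term 3 = 99·w9 = 99w9.
So term 8 is w999w999w9w999w9·99w9w999w9w999w999w9w999w9.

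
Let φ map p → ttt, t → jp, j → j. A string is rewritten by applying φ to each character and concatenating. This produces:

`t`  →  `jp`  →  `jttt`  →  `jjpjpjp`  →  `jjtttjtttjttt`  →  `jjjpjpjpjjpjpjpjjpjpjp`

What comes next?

Rewriting the 22 symbols of jjjpjpjpjjpjpjpjjpjpjp one by one yields j j j ttt j ttt j ttt j j ttt j ttt j ttt j j ttt j ttt j ttt; concatenated:

jjjtttjtttjtttjjtttjtttjtttjjtttjtttjttt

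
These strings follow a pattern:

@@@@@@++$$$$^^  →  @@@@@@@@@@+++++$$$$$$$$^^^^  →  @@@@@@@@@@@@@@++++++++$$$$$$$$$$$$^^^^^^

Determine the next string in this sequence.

The n-th term is 4n+2 @'s then 3n-1 +'s then 4n $'s then 2n ^'s (n = 1, 2, …).
For the next term, n = 4, so the run lengths are 18, 11, 16, 8.

@@@@@@@@@@@@@@@@@@+++++++++++$$$$$$$$$$$$$$$$^^^^^^^^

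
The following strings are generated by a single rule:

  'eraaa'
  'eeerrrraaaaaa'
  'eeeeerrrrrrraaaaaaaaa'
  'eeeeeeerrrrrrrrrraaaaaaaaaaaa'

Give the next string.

eeeeeeeeerrrrrrrrrrrrraaaaaaaaaaaaaaa

The n-th term is 2n-1 e's then 3n-2 r's then 3n a's (n = 1, 2, …).
At n = 5 the blocks have lengths 9, 13, 15.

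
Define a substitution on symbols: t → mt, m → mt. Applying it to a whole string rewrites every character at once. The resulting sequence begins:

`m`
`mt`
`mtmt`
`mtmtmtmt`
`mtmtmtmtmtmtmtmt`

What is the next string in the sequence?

mtmtmtmtmtmtmtmtmtmtmtmtmtmtmtmt

φ(mtmtmtmtmtmtmtmt) expands symbol-by-symbol to mt mt mt mt mt mt mt mt mt mt mt mt mt mt mt mt; joining the 16 pieces gives the next term.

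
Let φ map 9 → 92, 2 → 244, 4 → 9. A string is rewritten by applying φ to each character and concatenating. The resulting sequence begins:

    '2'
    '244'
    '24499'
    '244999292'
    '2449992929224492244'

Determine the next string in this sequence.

244999292922449224492244244999224424499

Applying the rule to each of the 19 symbols of 2449992929224492244 gives the pieces 244 9 9 92 92 92 244 92 244 92 244 244 9 9 92 244 244 9 9, which concatenate to the answer.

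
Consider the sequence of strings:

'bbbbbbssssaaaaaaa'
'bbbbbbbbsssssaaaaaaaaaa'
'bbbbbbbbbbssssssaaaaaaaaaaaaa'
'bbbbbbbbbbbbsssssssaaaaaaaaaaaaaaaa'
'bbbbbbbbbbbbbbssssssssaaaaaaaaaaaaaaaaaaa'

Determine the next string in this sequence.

bbbbbbbbbbbbbbbbsssssssssaaaaaaaaaaaaaaaaaaaaaa

Each string has the form b^{2n} s^{n+1} a^{3n-2}, where the shown terms are n = 3, 4, 5, 6, 7.
At n = 8 the blocks have lengths 16, 9, 22.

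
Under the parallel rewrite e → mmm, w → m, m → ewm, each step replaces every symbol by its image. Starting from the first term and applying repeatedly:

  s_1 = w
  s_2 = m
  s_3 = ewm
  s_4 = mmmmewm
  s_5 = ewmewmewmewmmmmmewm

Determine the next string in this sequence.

Rewriting the 19 symbols of ewmewmewmewmmmmmewm one by one yields mmm m ewm mmm m ewm mmm m ewm mmm m ewm ewm ewm ewm ewm mmm m ewm; concatenated:

mmmmewmmmmmewmmmmmewmmmmmewmewmewmewmewmmmmmewm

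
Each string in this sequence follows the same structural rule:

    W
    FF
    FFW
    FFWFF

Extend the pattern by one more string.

From term 3 onward, concatenate the last term with the second-to-last: FF·W = FFW, FFW·FF = FFWFF, …
The next term joins FFWFF and FFW.

FFWFFFFW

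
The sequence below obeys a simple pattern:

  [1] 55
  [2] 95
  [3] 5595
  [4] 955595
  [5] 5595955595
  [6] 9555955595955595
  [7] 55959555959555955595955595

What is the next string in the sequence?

This is a Fibonacci-style word recurrence s(k) = s(k−2)·s(k−1): e.g. 55·95 = 5595.
So term 8 is 9555955595955595·55959555959555955595955595.

955595559595559555959555959555955595955595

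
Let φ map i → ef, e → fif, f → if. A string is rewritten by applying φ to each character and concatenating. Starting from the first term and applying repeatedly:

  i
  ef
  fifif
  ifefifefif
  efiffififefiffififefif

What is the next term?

Rewriting the 22 symbols of efiffififefiffififefif one by one yields fif if ef if if ef if ef if fif if ef if if ef if ef if fif if ef if; concatenated:

fififefififefifefiffififefififefifefiffififefif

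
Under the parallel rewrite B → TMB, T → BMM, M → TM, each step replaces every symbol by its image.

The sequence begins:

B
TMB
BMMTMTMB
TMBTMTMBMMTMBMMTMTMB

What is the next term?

BMMTMTMBBMMTMBMMTMTMBTMTMBMMTMTMBTMTMBMMTMBMMTMTMB

φ(TMBTMTMBMMTMBMMTMTMB) expands symbol-by-symbol to BMM TM TMB BMM TM BMM TM TMB TM TM BMM TM TMB TM TM BMM TM BMM TM TMB; joining the 20 pieces gives the next term.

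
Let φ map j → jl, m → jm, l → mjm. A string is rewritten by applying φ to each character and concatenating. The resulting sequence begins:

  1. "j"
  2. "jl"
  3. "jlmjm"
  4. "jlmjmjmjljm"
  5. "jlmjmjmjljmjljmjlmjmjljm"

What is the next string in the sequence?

Rewriting the 24 symbols of jlmjmjmjljmjljmjlmjmjljm one by one yields jl mjm jm jl jm jl jm jl mjm jl jm jl mjm jl jm jl mjm jm jl jm jl mjm jl jm; concatenated:

jlmjmjmjljmjljmjlmjmjljmjlmjmjljmjlmjmjmjljmjlmjmjljm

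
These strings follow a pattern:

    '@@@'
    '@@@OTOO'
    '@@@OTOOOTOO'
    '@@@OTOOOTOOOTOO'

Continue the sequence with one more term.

@@@OTOOOTOOOTOOOTOO

Every step adds OTOO to the end: s(k+1) = s(k)·OTOO.
One more step from @@@OTOOOTOOOTOO gives the answer.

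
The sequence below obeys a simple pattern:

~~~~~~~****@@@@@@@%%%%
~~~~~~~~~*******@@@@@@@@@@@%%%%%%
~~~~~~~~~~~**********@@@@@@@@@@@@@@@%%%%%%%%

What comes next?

~~~~~~~~~~~~~*************@@@@@@@@@@@@@@@@@@@%%%%%%%%%%

Each string has the form ~^{2n+3} *^{3n-2} @^{4n-1} %^{2n}, where the shown terms are n = 2, 3, 4.
Setting n = 5 gives 13, 13, 19, 10 characters in each block.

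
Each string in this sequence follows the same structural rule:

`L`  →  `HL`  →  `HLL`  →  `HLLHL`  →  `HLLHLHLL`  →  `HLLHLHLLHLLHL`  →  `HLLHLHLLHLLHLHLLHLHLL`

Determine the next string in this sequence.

HLLHLHLLHLLHLHLLHLHLLHLLHLHLLHLLHL

This is a Fibonacci-style word recurrence s(k) = s(k−1)·s(k−2): e.g. HL·L = HLL.
The next term joins HLLHLHLLHLLHLHLLHLHLL and HLLHLHLLHLLHL.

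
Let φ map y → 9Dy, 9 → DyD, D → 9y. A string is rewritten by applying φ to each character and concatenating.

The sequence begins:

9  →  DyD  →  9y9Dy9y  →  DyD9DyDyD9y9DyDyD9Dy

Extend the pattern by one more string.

Rewriting the 20 symbols of DyD9DyDyD9y9DyDyD9Dy one by one yields 9y 9Dy 9y DyD 9y 9Dy 9y 9Dy 9y DyD 9Dy DyD 9y 9Dy 9y 9Dy 9y DyD 9y 9Dy; concatenated:

9y9Dy9yDyD9y9Dy9y9Dy9yDyD9DyDyD9y9Dy9y9Dy9yDyD9y9Dy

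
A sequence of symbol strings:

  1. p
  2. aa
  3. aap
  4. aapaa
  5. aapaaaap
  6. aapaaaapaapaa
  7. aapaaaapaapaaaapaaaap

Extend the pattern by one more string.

From term 3 onward, concatenate the last term with the second-to-last: aa·p = aap, aap·aa = aapaa, …
The next term joins aapaaaapaapaaaapaaaap and aapaaaapaapaa.

aapaaaapaapaaaapaaaapaapaaaapaapaa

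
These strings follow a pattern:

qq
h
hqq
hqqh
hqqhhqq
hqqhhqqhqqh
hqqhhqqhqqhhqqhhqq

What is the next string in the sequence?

This is a Fibonacci-style word recurrence s(k) = s(k−1)·s(k−2): e.g. h·qq = hqq.
The next term joins hqqhhqqhqqhhqqhhqq and hqqhhqqhqqh.

hqqhhqqhqqhhqqhhqqhqqhhqqhqqh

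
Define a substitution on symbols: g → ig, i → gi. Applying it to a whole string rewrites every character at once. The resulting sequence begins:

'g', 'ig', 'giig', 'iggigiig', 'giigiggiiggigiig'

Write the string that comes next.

φ(giigiggiiggigiig) expands symbol-by-symbol to ig gi gi ig gi ig ig gi gi ig ig gi ig gi gi ig; joining the 16 pieces gives the next term.

iggigiiggiigiggigiigiggiiggigiig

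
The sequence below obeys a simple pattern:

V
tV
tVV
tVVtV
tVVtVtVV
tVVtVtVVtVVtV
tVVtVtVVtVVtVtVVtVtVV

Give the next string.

From term 3 onward, concatenate the last term with the second-to-last: tV·V = tVV, tVV·tV = tVVtV, …
So term 8 is tVVtVtVVtVVtVtVVtVtVV·tVVtVtVVtVVtV.

tVVtVtVVtVVtVtVVtVtVVtVVtVtVVtVVtV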